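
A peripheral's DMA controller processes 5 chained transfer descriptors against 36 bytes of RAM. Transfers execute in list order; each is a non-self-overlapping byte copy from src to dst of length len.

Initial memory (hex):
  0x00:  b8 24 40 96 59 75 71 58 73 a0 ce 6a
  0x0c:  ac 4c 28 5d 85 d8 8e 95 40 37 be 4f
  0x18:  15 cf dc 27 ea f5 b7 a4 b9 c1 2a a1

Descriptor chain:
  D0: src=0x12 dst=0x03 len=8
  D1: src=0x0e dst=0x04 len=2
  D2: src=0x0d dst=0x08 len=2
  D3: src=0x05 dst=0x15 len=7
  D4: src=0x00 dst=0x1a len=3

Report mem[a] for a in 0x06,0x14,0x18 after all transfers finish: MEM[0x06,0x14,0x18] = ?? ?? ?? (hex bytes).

[0] 0x12->0x03 len=8 : 8e 95 40 37 be 4f 15 cf
[1] 0x0e->0x04 len=2 : 28 5d
[2] 0x0d->0x08 len=2 : 4c 28
[3] 0x05->0x15 len=7 : 5d 37 be 4c 28 cf 6a
[4] 0x00->0x1a len=3 : b8 24 40
query mem[0x06]=0x37, mem[0x14]=0x40, mem[0x18]=0x4c

MEM[0x06,0x14,0x18] = 37 40 4c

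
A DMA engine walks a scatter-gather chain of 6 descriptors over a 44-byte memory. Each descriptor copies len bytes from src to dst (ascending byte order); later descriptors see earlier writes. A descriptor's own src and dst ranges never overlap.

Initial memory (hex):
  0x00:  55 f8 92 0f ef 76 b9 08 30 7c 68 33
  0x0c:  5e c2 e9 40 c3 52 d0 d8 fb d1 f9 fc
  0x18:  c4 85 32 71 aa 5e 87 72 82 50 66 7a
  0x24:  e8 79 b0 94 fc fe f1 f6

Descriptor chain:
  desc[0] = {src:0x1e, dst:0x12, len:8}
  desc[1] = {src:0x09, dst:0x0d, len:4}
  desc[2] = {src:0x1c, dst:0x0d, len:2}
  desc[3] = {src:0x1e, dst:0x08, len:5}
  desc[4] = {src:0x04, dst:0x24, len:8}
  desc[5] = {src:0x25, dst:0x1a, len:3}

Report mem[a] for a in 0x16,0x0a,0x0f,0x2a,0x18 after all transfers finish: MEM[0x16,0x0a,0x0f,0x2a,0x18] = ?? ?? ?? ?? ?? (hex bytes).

MEM[0x16,0x0a,0x0f,0x2a,0x18] = 66 82 33 82 e8

#0 dst[0x12+8] := {0x87,0x72,0x82,0x50,0x66,0x7a,0xe8,0x79}
#1 dst[0x0d+4] := {0x7c,0x68,0x33,0x5e}
#2 dst[0x0d+2] := {0xaa,0x5e}
#3 dst[0x08+5] := {0x87,0x72,0x82,0x50,0x66}
#4 dst[0x24+8] := {0xef,0x76,0xb9,0x08,0x87,0x72,0x82,0x50}
#5 dst[0x1a+3] := {0x76,0xb9,0x08}
query mem[0x16]=0x66, mem[0x0a]=0x82, mem[0x0f]=0x33, mem[0x2a]=0x82, mem[0x18]=0xe8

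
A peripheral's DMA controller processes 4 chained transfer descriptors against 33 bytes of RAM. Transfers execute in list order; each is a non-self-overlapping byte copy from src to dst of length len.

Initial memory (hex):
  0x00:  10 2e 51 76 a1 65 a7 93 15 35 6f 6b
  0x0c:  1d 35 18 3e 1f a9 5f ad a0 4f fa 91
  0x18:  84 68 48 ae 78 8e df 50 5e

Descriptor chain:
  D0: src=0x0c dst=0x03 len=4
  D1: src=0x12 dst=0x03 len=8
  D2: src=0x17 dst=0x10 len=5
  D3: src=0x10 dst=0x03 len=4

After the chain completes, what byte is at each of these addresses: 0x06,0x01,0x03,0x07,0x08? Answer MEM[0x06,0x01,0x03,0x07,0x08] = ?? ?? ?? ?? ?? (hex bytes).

#0 dst[0x03+4] := {0x1d,0x35,0x18,0x3e}
#1 dst[0x03+8] := {0x5f,0xad,0xa0,0x4f,0xfa,0x91,0x84,0x68}
#2 dst[0x10+5] := {0x91,0x84,0x68,0x48,0xae}
#3 dst[0x03+4] := {0x91,0x84,0x68,0x48}
query mem[0x06]=0x48, mem[0x01]=0x2e, mem[0x03]=0x91, mem[0x07]=0xfa, mem[0x08]=0x91

MEM[0x06,0x01,0x03,0x07,0x08] = 48 2e 91 fa 91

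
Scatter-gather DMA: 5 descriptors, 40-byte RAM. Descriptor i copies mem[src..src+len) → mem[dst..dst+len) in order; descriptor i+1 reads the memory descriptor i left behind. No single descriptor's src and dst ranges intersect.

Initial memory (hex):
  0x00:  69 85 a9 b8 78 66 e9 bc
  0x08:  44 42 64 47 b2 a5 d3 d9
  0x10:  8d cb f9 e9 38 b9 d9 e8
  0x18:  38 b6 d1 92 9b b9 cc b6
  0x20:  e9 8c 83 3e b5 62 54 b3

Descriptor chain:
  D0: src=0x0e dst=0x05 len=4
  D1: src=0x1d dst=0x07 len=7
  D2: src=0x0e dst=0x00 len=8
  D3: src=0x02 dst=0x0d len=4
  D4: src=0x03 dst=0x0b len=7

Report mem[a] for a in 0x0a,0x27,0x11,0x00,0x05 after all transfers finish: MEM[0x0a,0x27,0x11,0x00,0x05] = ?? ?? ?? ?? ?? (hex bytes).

#0 dst[0x05+4] := {0xd3,0xd9,0x8d,0xcb}
#1 dst[0x07+7] := {0xb9,0xcc,0xb6,0xe9,0x8c,0x83,0x3e}
#2 dst[0x00+8] := {0xd3,0xd9,0x8d,0xcb,0xf9,0xe9,0x38,0xb9}
#3 dst[0x0d+4] := {0x8d,0xcb,0xf9,0xe9}
#4 dst[0x0b+7] := {0xcb,0xf9,0xe9,0x38,0xb9,0xcc,0xb6}
query mem[0x0a]=0xe9, mem[0x27]=0xb3, mem[0x11]=0xb6, mem[0x00]=0xd3, mem[0x05]=0xe9

MEM[0x0a,0x27,0x11,0x00,0x05] = e9 b3 b6 d3 e9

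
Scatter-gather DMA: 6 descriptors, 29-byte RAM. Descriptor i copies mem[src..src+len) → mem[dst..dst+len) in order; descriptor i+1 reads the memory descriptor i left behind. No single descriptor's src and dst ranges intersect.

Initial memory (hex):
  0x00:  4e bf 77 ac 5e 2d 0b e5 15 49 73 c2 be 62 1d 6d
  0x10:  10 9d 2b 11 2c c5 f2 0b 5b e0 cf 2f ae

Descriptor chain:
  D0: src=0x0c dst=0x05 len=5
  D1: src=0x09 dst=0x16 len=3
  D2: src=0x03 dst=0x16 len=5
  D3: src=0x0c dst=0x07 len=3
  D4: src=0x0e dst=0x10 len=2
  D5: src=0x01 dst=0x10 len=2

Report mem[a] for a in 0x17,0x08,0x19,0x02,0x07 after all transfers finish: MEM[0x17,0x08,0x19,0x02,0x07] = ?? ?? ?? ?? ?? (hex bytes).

MEM[0x17,0x08,0x19,0x02,0x07] = 5e 62 62 77 be

D0: mem[0x05..0x09] <- [be 62 1d 6d 10]
D1: mem[0x16..0x18] <- [10 73 c2]
D2: mem[0x16..0x1a] <- [ac 5e be 62 1d]
D3: mem[0x07..0x09] <- [be 62 1d]
D4: mem[0x10..0x11] <- [1d 6d]
D5: mem[0x10..0x11] <- [bf 77]
query mem[0x17]=0x5e, mem[0x08]=0x62, mem[0x19]=0x62, mem[0x02]=0x77, mem[0x07]=0xbe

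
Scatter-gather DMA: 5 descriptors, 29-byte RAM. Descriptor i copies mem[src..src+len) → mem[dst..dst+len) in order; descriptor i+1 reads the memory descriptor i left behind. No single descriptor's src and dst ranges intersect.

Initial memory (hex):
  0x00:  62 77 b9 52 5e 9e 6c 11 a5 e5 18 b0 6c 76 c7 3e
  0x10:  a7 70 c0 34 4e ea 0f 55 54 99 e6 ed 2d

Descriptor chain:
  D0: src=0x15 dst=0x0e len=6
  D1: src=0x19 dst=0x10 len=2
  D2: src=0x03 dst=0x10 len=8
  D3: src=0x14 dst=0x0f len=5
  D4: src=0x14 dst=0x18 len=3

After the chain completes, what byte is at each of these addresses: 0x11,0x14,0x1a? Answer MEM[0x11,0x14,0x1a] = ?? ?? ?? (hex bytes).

#0 dst[0x0e+6] := {0xea,0x0f,0x55,0x54,0x99,0xe6}
#1 dst[0x10+2] := {0x99,0xe6}
#2 dst[0x10+8] := {0x52,0x5e,0x9e,0x6c,0x11,0xa5,0xe5,0x18}
#3 dst[0x0f+5] := {0x11,0xa5,0xe5,0x18,0x54}
#4 dst[0x18+3] := {0x11,0xa5,0xe5}
query mem[0x11]=0xe5, mem[0x14]=0x11, mem[0x1a]=0xe5

MEM[0x11,0x14,0x1a] = e5 11 e5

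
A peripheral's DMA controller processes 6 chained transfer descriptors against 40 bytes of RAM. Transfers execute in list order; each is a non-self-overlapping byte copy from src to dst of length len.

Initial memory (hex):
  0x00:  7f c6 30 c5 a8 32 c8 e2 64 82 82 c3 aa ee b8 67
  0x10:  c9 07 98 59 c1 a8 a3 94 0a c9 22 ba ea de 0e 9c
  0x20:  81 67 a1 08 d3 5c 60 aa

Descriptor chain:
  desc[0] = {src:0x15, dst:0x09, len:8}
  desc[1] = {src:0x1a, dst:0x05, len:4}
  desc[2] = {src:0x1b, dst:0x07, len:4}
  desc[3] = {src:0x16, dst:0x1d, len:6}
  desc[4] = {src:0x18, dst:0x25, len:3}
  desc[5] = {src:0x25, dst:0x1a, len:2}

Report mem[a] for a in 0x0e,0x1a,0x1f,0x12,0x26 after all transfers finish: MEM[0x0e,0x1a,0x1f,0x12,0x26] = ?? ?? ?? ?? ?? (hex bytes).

MEM[0x0e,0x1a,0x1f,0x12,0x26] = 22 0a 0a 98 c9

D0: mem[0x09..0x10] <- [a8 a3 94 0a c9 22 ba ea]
D1: mem[0x05..0x08] <- [22 ba ea de]
D2: mem[0x07..0x0a] <- [ba ea de 0e]
D3: mem[0x1d..0x22] <- [a3 94 0a c9 22 ba]
D4: mem[0x25..0x27] <- [0a c9 22]
D5: mem[0x1a..0x1b] <- [0a c9]
query mem[0x0e]=0x22, mem[0x1a]=0x0a, mem[0x1f]=0x0a, mem[0x12]=0x98, mem[0x26]=0xc9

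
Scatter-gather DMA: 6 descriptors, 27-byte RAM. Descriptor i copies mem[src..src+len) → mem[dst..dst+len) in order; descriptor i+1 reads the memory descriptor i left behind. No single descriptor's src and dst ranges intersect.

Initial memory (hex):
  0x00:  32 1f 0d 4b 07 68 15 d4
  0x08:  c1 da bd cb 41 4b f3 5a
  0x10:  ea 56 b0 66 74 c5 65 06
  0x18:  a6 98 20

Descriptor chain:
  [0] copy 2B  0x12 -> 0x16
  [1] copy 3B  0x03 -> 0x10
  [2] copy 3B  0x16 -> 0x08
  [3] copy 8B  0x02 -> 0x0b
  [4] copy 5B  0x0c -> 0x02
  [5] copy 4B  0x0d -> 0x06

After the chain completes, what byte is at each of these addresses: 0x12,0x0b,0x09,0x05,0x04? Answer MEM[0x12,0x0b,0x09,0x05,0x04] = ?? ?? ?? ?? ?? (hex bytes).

D0: mem[0x16..0x17] <- [b0 66]
D1: mem[0x10..0x12] <- [4b 07 68]
D2: mem[0x08..0x0a] <- [b0 66 a6]
D3: mem[0x0b..0x12] <- [0d 4b 07 68 15 d4 b0 66]
D4: mem[0x02..0x06] <- [4b 07 68 15 d4]
D5: mem[0x06..0x09] <- [07 68 15 d4]
query mem[0x12]=0x66, mem[0x0b]=0x0d, mem[0x09]=0xd4, mem[0x05]=0x15, mem[0x04]=0x68

MEM[0x12,0x0b,0x09,0x05,0x04] = 66 0d d4 15 68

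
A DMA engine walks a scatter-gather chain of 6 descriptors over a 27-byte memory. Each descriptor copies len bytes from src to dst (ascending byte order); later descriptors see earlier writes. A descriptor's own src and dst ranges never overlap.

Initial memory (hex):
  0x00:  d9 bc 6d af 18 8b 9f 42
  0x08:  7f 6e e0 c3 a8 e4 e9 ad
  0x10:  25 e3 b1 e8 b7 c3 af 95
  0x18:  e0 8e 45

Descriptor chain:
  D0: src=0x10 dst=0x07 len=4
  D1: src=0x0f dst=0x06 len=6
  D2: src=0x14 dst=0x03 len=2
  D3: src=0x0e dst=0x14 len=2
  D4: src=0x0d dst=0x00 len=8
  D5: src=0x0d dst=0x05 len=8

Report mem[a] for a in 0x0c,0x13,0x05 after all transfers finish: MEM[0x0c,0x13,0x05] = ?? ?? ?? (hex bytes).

MEM[0x0c,0x13,0x05] = e9 e8 e4

  after D0: wrote 4B at 0x07 = 25e3b1e8
  after D1: wrote 6B at 0x06 = ad25e3b1e8b7
  after D2: wrote 2B at 0x03 = b7c3
  after D3: wrote 2B at 0x14 = e9ad
  after D4: wrote 8B at 0x00 = e4e9ad25e3b1e8e9
  after D5: wrote 8B at 0x05 = e4e9ad25e3b1e8e9
query mem[0x0c]=0xe9, mem[0x13]=0xe8, mem[0x05]=0xe4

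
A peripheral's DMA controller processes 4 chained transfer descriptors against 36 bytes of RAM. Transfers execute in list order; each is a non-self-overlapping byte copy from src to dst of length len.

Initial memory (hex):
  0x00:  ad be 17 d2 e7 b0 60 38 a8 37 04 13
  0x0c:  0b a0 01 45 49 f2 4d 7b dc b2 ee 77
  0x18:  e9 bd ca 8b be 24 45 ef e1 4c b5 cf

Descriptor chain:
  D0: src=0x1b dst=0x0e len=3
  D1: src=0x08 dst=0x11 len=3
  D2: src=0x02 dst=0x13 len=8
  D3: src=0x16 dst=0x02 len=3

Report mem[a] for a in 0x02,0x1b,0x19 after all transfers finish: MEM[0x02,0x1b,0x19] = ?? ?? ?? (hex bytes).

#0 dst[0x0e+3] := {0x8b,0xbe,0x24}
#1 dst[0x11+3] := {0xa8,0x37,0x04}
#2 dst[0x13+8] := {0x17,0xd2,0xe7,0xb0,0x60,0x38,0xa8,0x37}
#3 dst[0x02+3] := {0xb0,0x60,0x38}
query mem[0x02]=0xb0, mem[0x1b]=0x8b, mem[0x19]=0xa8

MEM[0x02,0x1b,0x19] = b0 8b a8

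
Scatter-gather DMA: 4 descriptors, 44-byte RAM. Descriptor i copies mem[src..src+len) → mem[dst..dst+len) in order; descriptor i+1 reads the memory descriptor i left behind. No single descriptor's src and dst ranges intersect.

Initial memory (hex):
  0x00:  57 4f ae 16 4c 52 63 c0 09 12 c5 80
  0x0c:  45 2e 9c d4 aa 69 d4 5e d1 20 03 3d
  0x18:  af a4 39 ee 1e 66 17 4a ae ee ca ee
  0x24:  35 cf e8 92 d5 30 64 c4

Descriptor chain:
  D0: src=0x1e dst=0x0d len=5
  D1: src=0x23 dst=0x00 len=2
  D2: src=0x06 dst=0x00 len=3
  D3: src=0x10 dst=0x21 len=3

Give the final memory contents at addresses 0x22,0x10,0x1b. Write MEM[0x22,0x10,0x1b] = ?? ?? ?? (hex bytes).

  after D0: wrote 5B at 0x0d = 174aaeeeca
  after D1: wrote 2B at 0x00 = ee35
  after D2: wrote 3B at 0x00 = 63c009
  after D3: wrote 3B at 0x21 = eecad4
query mem[0x22]=0xca, mem[0x10]=0xee, mem[0x1b]=0xee

MEM[0x22,0x10,0x1b] = ca ee ee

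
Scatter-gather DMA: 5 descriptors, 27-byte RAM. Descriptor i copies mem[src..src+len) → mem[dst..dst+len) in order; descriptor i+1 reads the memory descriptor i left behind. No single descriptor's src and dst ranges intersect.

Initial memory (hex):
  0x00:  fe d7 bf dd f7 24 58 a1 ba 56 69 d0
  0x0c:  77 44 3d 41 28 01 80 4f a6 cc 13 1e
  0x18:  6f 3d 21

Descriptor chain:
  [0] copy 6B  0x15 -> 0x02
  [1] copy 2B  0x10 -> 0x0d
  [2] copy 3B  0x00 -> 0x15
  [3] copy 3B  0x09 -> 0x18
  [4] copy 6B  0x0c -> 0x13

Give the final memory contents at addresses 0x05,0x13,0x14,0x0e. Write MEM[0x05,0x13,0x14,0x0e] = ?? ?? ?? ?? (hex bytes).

MEM[0x05,0x13,0x14,0x0e] = 6f 77 28 01

#0 dst[0x02+6] := {0xcc,0x13,0x1e,0x6f,0x3d,0x21}
#1 dst[0x0d+2] := {0x28,0x01}
#2 dst[0x15+3] := {0xfe,0xd7,0xcc}
#3 dst[0x18+3] := {0x56,0x69,0xd0}
#4 dst[0x13+6] := {0x77,0x28,0x01,0x41,0x28,0x01}
query mem[0x05]=0x6f, mem[0x13]=0x77, mem[0x14]=0x28, mem[0x0e]=0x01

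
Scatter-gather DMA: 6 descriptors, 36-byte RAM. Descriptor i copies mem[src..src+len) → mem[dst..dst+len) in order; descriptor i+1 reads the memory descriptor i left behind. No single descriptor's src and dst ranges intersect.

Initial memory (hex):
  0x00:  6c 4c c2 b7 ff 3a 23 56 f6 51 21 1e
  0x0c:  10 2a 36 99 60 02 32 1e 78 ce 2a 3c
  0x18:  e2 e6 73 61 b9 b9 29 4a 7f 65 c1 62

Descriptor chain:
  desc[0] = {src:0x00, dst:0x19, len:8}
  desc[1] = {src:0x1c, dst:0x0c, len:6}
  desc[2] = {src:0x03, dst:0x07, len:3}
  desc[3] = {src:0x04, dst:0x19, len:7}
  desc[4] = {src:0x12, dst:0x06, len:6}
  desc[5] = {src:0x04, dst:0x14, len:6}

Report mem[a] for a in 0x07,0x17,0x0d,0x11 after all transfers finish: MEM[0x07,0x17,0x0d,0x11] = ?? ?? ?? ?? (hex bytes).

MEM[0x07,0x17,0x0d,0x11] = 1e 1e ff 65

  after D0: wrote 8B at 0x19 = 6c4cc2b7ff3a2356
  after D1: wrote 6B at 0x0c = b7ff3a235665
  after D2: wrote 3B at 0x07 = b7ff3a
  after D3: wrote 7B at 0x19 = ff3a23b7ff3a21
  after D4: wrote 6B at 0x06 = 321e78ce2a3c
  after D5: wrote 6B at 0x14 = ff3a321e78ce
query mem[0x07]=0x1e, mem[0x17]=0x1e, mem[0x0d]=0xff, mem[0x11]=0x65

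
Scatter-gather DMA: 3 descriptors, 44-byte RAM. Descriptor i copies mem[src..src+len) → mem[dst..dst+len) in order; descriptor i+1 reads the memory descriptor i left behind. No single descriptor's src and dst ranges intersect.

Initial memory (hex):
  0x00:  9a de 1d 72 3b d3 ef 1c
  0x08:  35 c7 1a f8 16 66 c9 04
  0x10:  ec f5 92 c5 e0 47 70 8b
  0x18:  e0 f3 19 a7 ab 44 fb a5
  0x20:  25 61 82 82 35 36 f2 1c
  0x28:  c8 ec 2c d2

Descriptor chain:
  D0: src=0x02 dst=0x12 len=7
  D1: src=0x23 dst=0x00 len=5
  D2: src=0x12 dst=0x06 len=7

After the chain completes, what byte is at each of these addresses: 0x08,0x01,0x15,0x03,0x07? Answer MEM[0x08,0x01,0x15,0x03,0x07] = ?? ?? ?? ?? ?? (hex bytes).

MEM[0x08,0x01,0x15,0x03,0x07] = 3b 35 d3 f2 72

[0] 0x02->0x12 len=7 : 1d 72 3b d3 ef 1c 35
[1] 0x23->0x00 len=5 : 82 35 36 f2 1c
[2] 0x12->0x06 len=7 : 1d 72 3b d3 ef 1c 35
query mem[0x08]=0x3b, mem[0x01]=0x35, mem[0x15]=0xd3, mem[0x03]=0xf2, mem[0x07]=0x72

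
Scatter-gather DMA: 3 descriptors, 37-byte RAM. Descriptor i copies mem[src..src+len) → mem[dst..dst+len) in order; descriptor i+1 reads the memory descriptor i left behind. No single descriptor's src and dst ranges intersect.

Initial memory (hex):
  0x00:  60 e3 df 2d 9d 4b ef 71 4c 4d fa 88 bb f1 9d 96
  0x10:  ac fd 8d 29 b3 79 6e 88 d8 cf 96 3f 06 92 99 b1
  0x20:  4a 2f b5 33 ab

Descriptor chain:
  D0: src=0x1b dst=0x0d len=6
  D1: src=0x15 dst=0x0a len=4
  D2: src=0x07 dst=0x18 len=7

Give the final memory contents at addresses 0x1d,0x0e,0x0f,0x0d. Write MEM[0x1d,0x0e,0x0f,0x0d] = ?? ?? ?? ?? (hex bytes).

  after D0: wrote 6B at 0x0d = 3f069299b14a
  after D1: wrote 4B at 0x0a = 796e88d8
  after D2: wrote 7B at 0x18 = 714c4d796e88d8
query mem[0x1d]=0x88, mem[0x0e]=0x06, mem[0x0f]=0x92, mem[0x0d]=0xd8

MEM[0x1d,0x0e,0x0f,0x0d] = 88 06 92 d8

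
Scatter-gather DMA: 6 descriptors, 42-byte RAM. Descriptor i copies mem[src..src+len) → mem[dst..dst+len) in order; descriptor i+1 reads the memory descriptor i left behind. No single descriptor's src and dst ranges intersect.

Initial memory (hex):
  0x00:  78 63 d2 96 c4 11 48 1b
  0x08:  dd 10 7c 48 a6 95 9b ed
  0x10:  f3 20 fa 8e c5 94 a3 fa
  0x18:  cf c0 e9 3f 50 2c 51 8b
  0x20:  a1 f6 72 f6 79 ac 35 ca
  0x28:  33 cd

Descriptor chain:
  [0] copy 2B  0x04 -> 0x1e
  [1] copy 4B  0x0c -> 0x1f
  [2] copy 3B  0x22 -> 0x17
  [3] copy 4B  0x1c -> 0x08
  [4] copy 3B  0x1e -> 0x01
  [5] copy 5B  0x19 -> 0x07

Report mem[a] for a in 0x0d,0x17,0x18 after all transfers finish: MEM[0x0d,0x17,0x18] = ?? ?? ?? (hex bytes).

#0 dst[0x1e+2] := {0xc4,0x11}
#1 dst[0x1f+4] := {0xa6,0x95,0x9b,0xed}
#2 dst[0x17+3] := {0xed,0xf6,0x79}
#3 dst[0x08+4] := {0x50,0x2c,0xc4,0xa6}
#4 dst[0x01+3] := {0xc4,0xa6,0x95}
#5 dst[0x07+5] := {0x79,0xe9,0x3f,0x50,0x2c}
query mem[0x0d]=0x95, mem[0x17]=0xed, mem[0x18]=0xf6

MEM[0x0d,0x17,0x18] = 95 ed f6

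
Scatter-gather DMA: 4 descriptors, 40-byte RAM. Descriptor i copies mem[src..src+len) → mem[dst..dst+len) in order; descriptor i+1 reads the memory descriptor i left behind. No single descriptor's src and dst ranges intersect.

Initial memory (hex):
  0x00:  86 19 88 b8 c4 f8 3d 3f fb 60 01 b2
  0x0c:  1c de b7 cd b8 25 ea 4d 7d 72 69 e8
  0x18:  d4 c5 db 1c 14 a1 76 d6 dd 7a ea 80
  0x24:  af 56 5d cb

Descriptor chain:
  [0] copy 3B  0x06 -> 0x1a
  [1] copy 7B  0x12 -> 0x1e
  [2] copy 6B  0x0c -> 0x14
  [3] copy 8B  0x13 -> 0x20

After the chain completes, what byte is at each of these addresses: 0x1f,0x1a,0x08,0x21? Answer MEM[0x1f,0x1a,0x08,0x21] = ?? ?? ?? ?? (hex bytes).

D0: mem[0x1a..0x1c] <- [3d 3f fb]
D1: mem[0x1e..0x24] <- [ea 4d 7d 72 69 e8 d4]
D2: mem[0x14..0x19] <- [1c de b7 cd b8 25]
D3: mem[0x20..0x27] <- [4d 1c de b7 cd b8 25 3d]
query mem[0x1f]=0x4d, mem[0x1a]=0x3d, mem[0x08]=0xfb, mem[0x21]=0x1c

MEM[0x1f,0x1a,0x08,0x21] = 4d 3d fb 1c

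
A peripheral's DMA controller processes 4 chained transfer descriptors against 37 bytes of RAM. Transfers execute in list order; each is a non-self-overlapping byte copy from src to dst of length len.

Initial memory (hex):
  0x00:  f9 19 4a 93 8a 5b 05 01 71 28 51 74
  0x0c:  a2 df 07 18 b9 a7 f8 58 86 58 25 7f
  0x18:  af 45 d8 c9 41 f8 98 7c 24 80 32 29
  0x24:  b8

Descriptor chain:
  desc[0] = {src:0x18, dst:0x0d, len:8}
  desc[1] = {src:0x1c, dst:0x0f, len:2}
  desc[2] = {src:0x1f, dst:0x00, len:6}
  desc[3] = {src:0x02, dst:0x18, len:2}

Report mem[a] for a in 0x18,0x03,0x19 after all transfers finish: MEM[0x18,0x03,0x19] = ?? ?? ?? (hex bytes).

#0 dst[0x0d+8] := {0xaf,0x45,0xd8,0xc9,0x41,0xf8,0x98,0x7c}
#1 dst[0x0f+2] := {0x41,0xf8}
#2 dst[0x00+6] := {0x7c,0x24,0x80,0x32,0x29,0xb8}
#3 dst[0x18+2] := {0x80,0x32}
query mem[0x18]=0x80, mem[0x03]=0x32, mem[0x19]=0x32

MEM[0x18,0x03,0x19] = 80 32 32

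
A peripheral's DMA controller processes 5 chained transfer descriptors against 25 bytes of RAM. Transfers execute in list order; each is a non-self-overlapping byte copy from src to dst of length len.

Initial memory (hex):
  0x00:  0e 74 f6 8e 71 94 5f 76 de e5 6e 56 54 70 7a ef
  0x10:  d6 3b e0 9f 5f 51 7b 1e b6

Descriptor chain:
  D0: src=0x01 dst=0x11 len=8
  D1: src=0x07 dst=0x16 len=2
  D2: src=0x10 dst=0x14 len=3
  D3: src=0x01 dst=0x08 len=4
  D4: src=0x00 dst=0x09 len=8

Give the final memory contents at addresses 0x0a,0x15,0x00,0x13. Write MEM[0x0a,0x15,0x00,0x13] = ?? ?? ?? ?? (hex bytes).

MEM[0x0a,0x15,0x00,0x13] = 74 74 0e 8e

  after D0: wrote 8B at 0x11 = 74f68e71945f76de
  after D1: wrote 2B at 0x16 = 76de
  after D2: wrote 3B at 0x14 = d674f6
  after D3: wrote 4B at 0x08 = 74f68e71
  after D4: wrote 8B at 0x09 = 0e74f68e71945f76
query mem[0x0a]=0x74, mem[0x15]=0x74, mem[0x00]=0x0e, mem[0x13]=0x8e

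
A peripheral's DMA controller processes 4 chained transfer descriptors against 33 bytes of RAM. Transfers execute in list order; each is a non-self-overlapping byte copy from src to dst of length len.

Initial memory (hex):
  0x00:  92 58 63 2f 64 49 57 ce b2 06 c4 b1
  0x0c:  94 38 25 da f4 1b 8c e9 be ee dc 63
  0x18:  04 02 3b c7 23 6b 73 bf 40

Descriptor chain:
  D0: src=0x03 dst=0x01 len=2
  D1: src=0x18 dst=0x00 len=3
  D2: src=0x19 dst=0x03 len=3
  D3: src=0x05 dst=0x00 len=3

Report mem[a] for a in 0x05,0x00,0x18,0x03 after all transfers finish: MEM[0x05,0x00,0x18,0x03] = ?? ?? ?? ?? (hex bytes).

MEM[0x05,0x00,0x18,0x03] = c7 c7 04 02

D0: mem[0x01..0x02] <- [2f 64]
D1: mem[0x00..0x02] <- [04 02 3b]
D2: mem[0x03..0x05] <- [02 3b c7]
D3: mem[0x00..0x02] <- [c7 57 ce]
query mem[0x05]=0xc7, mem[0x00]=0xc7, mem[0x18]=0x04, mem[0x03]=0x02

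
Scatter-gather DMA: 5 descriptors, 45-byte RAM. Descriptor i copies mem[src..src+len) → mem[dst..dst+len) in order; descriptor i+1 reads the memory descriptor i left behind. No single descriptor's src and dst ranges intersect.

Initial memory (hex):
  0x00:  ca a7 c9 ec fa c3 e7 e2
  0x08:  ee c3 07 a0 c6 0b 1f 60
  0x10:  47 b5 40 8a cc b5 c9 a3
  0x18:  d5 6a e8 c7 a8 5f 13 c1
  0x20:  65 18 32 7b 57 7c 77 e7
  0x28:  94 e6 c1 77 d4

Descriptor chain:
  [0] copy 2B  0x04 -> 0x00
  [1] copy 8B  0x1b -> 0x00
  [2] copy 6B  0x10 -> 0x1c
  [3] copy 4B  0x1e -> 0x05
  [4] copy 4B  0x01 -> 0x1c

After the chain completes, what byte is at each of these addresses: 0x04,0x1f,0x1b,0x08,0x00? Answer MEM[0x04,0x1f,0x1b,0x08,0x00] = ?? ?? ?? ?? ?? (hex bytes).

D0: mem[0x00..0x01] <- [fa c3]
D1: mem[0x00..0x07] <- [c7 a8 5f 13 c1 65 18 32]
D2: mem[0x1c..0x21] <- [47 b5 40 8a cc b5]
D3: mem[0x05..0x08] <- [40 8a cc b5]
D4: mem[0x1c..0x1f] <- [a8 5f 13 c1]
query mem[0x04]=0xc1, mem[0x1f]=0xc1, mem[0x1b]=0xc7, mem[0x08]=0xb5, mem[0x00]=0xc7

MEM[0x04,0x1f,0x1b,0x08,0x00] = c1 c1 c7 b5 c7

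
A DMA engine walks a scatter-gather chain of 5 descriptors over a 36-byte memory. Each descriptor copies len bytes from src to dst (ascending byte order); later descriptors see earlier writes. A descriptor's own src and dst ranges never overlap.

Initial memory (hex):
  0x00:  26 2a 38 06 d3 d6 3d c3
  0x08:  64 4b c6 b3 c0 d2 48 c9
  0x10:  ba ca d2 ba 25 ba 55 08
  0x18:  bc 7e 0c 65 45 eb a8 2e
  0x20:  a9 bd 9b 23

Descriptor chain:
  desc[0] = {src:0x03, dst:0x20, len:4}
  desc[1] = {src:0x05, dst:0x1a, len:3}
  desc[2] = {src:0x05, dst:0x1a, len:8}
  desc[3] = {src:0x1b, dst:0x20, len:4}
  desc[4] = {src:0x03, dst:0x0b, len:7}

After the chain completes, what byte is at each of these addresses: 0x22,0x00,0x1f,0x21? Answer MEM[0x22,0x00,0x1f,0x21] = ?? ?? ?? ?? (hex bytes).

D0: mem[0x20..0x23] <- [06 d3 d6 3d]
D1: mem[0x1a..0x1c] <- [d6 3d c3]
D2: mem[0x1a..0x21] <- [d6 3d c3 64 4b c6 b3 c0]
D3: mem[0x20..0x23] <- [3d c3 64 4b]
D4: mem[0x0b..0x11] <- [06 d3 d6 3d c3 64 4b]
query mem[0x22]=0x64, mem[0x00]=0x26, mem[0x1f]=0xc6, mem[0x21]=0xc3

MEM[0x22,0x00,0x1f,0x21] = 64 26 c6 c3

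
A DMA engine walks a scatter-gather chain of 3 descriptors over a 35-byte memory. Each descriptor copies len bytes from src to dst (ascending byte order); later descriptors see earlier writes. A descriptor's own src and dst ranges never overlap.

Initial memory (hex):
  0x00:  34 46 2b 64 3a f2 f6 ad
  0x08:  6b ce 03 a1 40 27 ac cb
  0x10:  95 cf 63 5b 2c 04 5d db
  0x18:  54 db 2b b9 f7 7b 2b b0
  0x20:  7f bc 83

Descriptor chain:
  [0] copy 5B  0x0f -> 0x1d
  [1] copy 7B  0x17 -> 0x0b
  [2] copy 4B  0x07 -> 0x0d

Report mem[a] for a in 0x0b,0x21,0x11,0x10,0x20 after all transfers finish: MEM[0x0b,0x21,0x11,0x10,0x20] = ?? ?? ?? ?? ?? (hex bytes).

MEM[0x0b,0x21,0x11,0x10,0x20] = db 5b cb 03 63

  after D0: wrote 5B at 0x1d = cb95cf635b
  after D1: wrote 7B at 0x0b = db54db2bb9f7cb
  after D2: wrote 4B at 0x0d = ad6bce03
query mem[0x0b]=0xdb, mem[0x21]=0x5b, mem[0x11]=0xcb, mem[0x10]=0x03, mem[0x20]=0x63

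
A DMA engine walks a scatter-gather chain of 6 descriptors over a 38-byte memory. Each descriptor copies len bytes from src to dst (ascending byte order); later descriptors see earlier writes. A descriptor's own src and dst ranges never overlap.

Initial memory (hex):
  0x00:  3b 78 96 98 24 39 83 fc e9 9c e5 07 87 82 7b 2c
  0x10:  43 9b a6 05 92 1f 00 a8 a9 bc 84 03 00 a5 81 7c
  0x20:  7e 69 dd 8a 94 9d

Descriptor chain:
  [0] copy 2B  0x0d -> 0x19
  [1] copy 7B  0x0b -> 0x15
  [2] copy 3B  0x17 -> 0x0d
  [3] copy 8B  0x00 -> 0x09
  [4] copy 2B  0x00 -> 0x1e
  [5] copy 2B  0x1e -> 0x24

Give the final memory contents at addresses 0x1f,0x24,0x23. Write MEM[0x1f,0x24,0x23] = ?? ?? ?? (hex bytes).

MEM[0x1f,0x24,0x23] = 78 3b 8a

#0 dst[0x19+2] := {0x82,0x7b}
#1 dst[0x15+7] := {0x07,0x87,0x82,0x7b,0x2c,0x43,0x9b}
#2 dst[0x0d+3] := {0x82,0x7b,0x2c}
#3 dst[0x09+8] := {0x3b,0x78,0x96,0x98,0x24,0x39,0x83,0xfc}
#4 dst[0x1e+2] := {0x3b,0x78}
#5 dst[0x24+2] := {0x3b,0x78}
query mem[0x1f]=0x78, mem[0x24]=0x3b, mem[0x23]=0x8a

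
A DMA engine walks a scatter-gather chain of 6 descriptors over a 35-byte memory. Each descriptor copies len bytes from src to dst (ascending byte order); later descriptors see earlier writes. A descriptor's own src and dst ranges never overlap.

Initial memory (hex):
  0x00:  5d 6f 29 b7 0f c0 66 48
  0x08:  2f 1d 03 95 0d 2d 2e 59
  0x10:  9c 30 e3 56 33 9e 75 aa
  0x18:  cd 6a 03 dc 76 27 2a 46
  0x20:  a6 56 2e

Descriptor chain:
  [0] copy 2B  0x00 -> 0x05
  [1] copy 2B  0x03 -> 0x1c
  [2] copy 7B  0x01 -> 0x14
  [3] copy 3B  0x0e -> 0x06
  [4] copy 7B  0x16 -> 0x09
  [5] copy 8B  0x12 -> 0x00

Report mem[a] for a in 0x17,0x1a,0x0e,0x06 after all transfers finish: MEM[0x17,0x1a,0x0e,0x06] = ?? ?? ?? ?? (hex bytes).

[0] 0x00->0x05 len=2 : 5d 6f
[1] 0x03->0x1c len=2 : b7 0f
[2] 0x01->0x14 len=7 : 6f 29 b7 0f 5d 6f 48
[3] 0x0e->0x06 len=3 : 2e 59 9c
[4] 0x16->0x09 len=7 : b7 0f 5d 6f 48 dc b7
[5] 0x12->0x00 len=8 : e3 56 6f 29 b7 0f 5d 6f
query mem[0x17]=0x0f, mem[0x1a]=0x48, mem[0x0e]=0xdc, mem[0x06]=0x5d

MEM[0x17,0x1a,0x0e,0x06] = 0f 48 dc 5d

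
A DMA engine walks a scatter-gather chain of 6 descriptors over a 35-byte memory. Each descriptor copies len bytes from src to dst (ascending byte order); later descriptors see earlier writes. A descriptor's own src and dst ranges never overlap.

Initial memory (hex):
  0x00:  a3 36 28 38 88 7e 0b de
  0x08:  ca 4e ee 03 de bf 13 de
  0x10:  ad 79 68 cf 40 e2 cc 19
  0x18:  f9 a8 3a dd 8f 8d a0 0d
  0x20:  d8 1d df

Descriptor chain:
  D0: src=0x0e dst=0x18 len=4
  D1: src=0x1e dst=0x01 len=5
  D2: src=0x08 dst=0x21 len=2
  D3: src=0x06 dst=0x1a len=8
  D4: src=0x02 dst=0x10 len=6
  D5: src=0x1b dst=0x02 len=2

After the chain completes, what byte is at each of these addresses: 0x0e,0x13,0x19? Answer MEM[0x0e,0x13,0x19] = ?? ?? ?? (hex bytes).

  after D0: wrote 4B at 0x18 = 13dead79
  after D1: wrote 5B at 0x01 = a00dd81ddf
  after D2: wrote 2B at 0x21 = ca4e
  after D3: wrote 8B at 0x1a = 0bdeca4eee03debf
  after D4: wrote 6B at 0x10 = 0dd81ddf0bde
  after D5: wrote 2B at 0x02 = deca
query mem[0x0e]=0x13, mem[0x13]=0xdf, mem[0x19]=0xde

MEM[0x0e,0x13,0x19] = 13 df de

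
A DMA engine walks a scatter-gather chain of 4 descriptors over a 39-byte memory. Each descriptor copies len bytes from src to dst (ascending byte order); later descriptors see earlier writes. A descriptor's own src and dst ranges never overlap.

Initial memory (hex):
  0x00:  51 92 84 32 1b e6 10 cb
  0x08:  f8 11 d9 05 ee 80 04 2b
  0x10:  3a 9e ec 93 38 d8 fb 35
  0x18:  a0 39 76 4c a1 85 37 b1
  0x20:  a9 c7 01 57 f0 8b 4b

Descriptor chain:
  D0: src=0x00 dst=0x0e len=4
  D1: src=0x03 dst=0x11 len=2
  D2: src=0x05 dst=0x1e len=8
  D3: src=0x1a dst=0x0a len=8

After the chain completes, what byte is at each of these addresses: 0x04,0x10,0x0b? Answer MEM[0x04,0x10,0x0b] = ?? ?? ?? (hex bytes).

MEM[0x04,0x10,0x0b] = 1b cb 4c

[0] 0x00->0x0e len=4 : 51 92 84 32
[1] 0x03->0x11 len=2 : 32 1b
[2] 0x05->0x1e len=8 : e6 10 cb f8 11 d9 05 ee
[3] 0x1a->0x0a len=8 : 76 4c a1 85 e6 10 cb f8
query mem[0x04]=0x1b, mem[0x10]=0xcb, mem[0x0b]=0x4c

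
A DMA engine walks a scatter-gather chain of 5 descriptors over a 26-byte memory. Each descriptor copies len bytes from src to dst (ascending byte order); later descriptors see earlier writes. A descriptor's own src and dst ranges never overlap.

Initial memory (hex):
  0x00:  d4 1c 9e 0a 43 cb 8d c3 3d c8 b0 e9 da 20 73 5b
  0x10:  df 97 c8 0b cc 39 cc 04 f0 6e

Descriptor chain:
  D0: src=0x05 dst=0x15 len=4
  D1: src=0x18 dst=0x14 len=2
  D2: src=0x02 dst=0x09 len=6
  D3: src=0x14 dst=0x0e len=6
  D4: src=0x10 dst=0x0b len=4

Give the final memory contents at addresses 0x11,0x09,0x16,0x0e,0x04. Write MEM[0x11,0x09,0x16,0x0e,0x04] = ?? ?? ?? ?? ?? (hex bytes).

MEM[0x11,0x09,0x16,0x0e,0x04] = c3 9e 8d 6e 43

  after D0: wrote 4B at 0x15 = cb8dc33d
  after D1: wrote 2B at 0x14 = 3d6e
  after D2: wrote 6B at 0x09 = 9e0a43cb8dc3
  after D3: wrote 6B at 0x0e = 3d6e8dc33d6e
  after D4: wrote 4B at 0x0b = 8dc33d6e
query mem[0x11]=0xc3, mem[0x09]=0x9e, mem[0x16]=0x8d, mem[0x0e]=0x6e, mem[0x04]=0x43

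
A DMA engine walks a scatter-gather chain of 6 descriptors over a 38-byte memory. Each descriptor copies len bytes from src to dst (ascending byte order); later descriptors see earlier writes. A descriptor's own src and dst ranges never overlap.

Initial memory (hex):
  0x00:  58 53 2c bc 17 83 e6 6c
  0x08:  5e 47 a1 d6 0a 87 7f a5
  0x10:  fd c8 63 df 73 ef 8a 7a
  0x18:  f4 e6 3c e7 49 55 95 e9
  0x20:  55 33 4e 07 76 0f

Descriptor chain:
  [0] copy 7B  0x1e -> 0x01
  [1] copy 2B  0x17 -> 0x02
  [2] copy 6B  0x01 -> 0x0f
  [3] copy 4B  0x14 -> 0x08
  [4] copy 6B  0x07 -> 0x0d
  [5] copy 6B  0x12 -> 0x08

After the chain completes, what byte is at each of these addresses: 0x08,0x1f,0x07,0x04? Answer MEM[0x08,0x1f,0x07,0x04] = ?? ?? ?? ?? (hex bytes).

MEM[0x08,0x1f,0x07,0x04] = 0a e9 76 33

  after D0: wrote 7B at 0x01 = 95e955334e0776
  after D1: wrote 2B at 0x02 = 7af4
  after D2: wrote 6B at 0x0f = 957af4334e07
  after D3: wrote 4B at 0x08 = 07ef8a7a
  after D4: wrote 6B at 0x0d = 7607ef8a7a0a
  after D5: wrote 6B at 0x08 = 0a4e07ef8a7a
query mem[0x08]=0x0a, mem[0x1f]=0xe9, mem[0x07]=0x76, mem[0x04]=0x33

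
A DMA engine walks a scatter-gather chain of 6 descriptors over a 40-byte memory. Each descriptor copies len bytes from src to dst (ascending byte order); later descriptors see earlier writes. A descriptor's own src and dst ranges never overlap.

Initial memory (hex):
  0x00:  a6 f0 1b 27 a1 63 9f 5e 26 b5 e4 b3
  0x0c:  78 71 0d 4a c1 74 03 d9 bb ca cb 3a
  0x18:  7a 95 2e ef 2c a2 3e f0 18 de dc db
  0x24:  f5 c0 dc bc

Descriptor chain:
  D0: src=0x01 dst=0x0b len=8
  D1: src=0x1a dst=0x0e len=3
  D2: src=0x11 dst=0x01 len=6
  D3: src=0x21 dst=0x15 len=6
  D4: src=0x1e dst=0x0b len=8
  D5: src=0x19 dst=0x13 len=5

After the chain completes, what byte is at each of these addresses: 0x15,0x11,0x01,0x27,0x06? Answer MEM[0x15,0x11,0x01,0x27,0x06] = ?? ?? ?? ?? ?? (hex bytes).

MEM[0x15,0x11,0x01,0x27,0x06] = ef f5 5e bc cb

D0: mem[0x0b..0x12] <- [f0 1b 27 a1 63 9f 5e 26]
D1: mem[0x0e..0x10] <- [2e ef 2c]
D2: mem[0x01..0x06] <- [5e 26 d9 bb ca cb]
D3: mem[0x15..0x1a] <- [de dc db f5 c0 dc]
D4: mem[0x0b..0x12] <- [3e f0 18 de dc db f5 c0]
D5: mem[0x13..0x17] <- [c0 dc ef 2c a2]
query mem[0x15]=0xef, mem[0x11]=0xf5, mem[0x01]=0x5e, mem[0x27]=0xbc, mem[0x06]=0xcb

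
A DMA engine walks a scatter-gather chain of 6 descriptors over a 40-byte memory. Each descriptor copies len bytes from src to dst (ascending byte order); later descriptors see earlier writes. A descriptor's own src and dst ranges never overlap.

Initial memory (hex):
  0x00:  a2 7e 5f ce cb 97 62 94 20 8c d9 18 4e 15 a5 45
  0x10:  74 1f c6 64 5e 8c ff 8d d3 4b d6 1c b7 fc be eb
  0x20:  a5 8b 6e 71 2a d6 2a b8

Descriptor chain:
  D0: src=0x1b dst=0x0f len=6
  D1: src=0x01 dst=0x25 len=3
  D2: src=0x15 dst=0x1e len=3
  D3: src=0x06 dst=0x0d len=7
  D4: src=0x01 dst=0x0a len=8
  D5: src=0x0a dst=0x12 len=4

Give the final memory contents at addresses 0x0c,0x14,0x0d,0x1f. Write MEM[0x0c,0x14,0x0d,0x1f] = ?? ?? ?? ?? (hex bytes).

  after D0: wrote 6B at 0x0f = 1cb7fcbeeba5
  after D1: wrote 3B at 0x25 = 7e5fce
  after D2: wrote 3B at 0x1e = 8cff8d
  after D3: wrote 7B at 0x0d = 6294208cd9184e
  after D4: wrote 8B at 0x0a = 7e5fcecb97629420
  after D5: wrote 4B at 0x12 = 7e5fcecb
query mem[0x0c]=0xce, mem[0x14]=0xce, mem[0x0d]=0xcb, mem[0x1f]=0xff

MEM[0x0c,0x14,0x0d,0x1f] = ce ce cb ff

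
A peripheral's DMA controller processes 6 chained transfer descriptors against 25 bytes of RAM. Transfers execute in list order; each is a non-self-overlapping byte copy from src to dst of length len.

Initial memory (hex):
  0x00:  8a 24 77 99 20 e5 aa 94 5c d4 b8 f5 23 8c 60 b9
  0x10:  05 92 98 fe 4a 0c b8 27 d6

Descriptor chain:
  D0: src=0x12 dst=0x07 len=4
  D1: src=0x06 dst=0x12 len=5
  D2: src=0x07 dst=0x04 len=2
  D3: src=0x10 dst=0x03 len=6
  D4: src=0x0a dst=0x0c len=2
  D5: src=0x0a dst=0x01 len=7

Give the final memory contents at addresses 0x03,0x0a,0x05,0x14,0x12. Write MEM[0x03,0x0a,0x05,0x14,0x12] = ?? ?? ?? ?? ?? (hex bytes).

MEM[0x03,0x0a,0x05,0x14,0x12] = 0c 0c 60 fe aa

#0 dst[0x07+4] := {0x98,0xfe,0x4a,0x0c}
#1 dst[0x12+5] := {0xaa,0x98,0xfe,0x4a,0x0c}
#2 dst[0x04+2] := {0x98,0xfe}
#3 dst[0x03+6] := {0x05,0x92,0xaa,0x98,0xfe,0x4a}
#4 dst[0x0c+2] := {0x0c,0xf5}
#5 dst[0x01+7] := {0x0c,0xf5,0x0c,0xf5,0x60,0xb9,0x05}
query mem[0x03]=0x0c, mem[0x0a]=0x0c, mem[0x05]=0x60, mem[0x14]=0xfe, mem[0x12]=0xaa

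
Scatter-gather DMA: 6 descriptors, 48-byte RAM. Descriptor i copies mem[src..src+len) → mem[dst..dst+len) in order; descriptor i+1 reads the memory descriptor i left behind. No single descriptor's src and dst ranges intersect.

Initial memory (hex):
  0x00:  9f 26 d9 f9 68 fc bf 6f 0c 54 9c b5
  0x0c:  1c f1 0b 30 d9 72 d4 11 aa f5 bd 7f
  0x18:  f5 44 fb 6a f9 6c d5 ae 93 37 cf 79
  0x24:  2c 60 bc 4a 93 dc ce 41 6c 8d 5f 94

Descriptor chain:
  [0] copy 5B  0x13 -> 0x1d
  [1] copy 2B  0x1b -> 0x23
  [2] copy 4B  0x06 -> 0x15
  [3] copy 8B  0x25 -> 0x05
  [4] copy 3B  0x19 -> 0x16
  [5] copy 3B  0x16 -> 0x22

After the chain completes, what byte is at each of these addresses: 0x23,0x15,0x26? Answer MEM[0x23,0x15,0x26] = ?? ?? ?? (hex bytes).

MEM[0x23,0x15,0x26] = fb bf bc

[0] 0x13->0x1d len=5 : 11 aa f5 bd 7f
[1] 0x1b->0x23 len=2 : 6a f9
[2] 0x06->0x15 len=4 : bf 6f 0c 54
[3] 0x25->0x05 len=8 : 60 bc 4a 93 dc ce 41 6c
[4] 0x19->0x16 len=3 : 44 fb 6a
[5] 0x16->0x22 len=3 : 44 fb 6a
query mem[0x23]=0xfb, mem[0x15]=0xbf, mem[0x26]=0xbc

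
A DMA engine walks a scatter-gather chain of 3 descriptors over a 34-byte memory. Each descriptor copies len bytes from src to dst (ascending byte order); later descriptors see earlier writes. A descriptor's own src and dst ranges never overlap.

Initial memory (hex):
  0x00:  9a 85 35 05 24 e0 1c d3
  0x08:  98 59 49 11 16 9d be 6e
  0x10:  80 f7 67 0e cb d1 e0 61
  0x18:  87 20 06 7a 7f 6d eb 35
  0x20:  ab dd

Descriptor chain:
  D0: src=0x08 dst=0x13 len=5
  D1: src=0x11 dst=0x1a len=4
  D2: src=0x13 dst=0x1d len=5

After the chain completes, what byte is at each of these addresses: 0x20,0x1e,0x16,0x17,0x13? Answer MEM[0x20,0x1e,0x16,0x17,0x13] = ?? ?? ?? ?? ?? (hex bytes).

  after D0: wrote 5B at 0x13 = 9859491116
  after D1: wrote 4B at 0x1a = f7679859
  after D2: wrote 5B at 0x1d = 9859491116
query mem[0x20]=0x11, mem[0x1e]=0x59, mem[0x16]=0x11, mem[0x17]=0x16, mem[0x13]=0x98

MEM[0x20,0x1e,0x16,0x17,0x13] = 11 59 11 16 98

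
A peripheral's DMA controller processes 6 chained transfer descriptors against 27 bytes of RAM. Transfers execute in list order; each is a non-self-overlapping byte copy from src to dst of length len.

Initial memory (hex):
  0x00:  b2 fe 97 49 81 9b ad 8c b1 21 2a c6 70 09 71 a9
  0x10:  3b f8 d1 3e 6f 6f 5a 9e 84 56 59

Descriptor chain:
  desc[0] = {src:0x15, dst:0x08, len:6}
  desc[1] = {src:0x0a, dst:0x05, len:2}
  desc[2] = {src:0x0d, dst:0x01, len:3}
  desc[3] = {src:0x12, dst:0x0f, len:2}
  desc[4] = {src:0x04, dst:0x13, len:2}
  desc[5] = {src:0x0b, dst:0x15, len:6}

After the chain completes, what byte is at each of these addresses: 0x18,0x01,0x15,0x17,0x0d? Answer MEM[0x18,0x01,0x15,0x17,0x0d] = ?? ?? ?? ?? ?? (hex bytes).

MEM[0x18,0x01,0x15,0x17,0x0d] = 71 59 84 59 59

#0 dst[0x08+6] := {0x6f,0x5a,0x9e,0x84,0x56,0x59}
#1 dst[0x05+2] := {0x9e,0x84}
#2 dst[0x01+3] := {0x59,0x71,0xa9}
#3 dst[0x0f+2] := {0xd1,0x3e}
#4 dst[0x13+2] := {0x81,0x9e}
#5 dst[0x15+6] := {0x84,0x56,0x59,0x71,0xd1,0x3e}
query mem[0x18]=0x71, mem[0x01]=0x59, mem[0x15]=0x84, mem[0x17]=0x59, mem[0x0d]=0x59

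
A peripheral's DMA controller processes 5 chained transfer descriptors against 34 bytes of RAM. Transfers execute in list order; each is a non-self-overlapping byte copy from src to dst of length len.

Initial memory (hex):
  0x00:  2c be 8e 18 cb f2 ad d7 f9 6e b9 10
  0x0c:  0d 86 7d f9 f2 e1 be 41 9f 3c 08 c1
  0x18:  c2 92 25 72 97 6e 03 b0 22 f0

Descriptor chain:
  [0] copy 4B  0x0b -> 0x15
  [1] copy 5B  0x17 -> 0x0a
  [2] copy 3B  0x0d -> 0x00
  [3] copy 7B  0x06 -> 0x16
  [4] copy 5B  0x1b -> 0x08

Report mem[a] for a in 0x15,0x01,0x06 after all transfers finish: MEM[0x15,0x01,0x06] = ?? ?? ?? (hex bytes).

MEM[0x15,0x01,0x06] = 10 72 ad

  after D0: wrote 4B at 0x15 = 100d867d
  after D1: wrote 5B at 0x0a = 867d922572
  after D2: wrote 3B at 0x00 = 2572f9
  after D3: wrote 7B at 0x16 = add7f96e867d92
  after D4: wrote 5B at 0x08 = 7d926e03b0
query mem[0x15]=0x10, mem[0x01]=0x72, mem[0x06]=0xad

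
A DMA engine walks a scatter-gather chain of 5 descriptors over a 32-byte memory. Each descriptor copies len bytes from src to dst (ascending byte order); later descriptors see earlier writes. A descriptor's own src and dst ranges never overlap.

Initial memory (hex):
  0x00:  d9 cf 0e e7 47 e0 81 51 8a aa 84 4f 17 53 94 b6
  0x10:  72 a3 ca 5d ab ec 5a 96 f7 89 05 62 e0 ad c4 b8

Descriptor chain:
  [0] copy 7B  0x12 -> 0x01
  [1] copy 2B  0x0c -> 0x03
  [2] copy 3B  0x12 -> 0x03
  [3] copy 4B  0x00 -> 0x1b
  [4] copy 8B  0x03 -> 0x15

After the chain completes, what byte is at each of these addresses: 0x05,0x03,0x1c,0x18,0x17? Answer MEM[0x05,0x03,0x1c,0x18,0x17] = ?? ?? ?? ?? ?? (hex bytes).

#0 dst[0x01+7] := {0xca,0x5d,0xab,0xec,0x5a,0x96,0xf7}
#1 dst[0x03+2] := {0x17,0x53}
#2 dst[0x03+3] := {0xca,0x5d,0xab}
#3 dst[0x1b+4] := {0xd9,0xca,0x5d,0xca}
#4 dst[0x15+8] := {0xca,0x5d,0xab,0x96,0xf7,0x8a,0xaa,0x84}
query mem[0x05]=0xab, mem[0x03]=0xca, mem[0x1c]=0x84, mem[0x18]=0x96, mem[0x17]=0xab

MEM[0x05,0x03,0x1c,0x18,0x17] = ab ca 84 96 ab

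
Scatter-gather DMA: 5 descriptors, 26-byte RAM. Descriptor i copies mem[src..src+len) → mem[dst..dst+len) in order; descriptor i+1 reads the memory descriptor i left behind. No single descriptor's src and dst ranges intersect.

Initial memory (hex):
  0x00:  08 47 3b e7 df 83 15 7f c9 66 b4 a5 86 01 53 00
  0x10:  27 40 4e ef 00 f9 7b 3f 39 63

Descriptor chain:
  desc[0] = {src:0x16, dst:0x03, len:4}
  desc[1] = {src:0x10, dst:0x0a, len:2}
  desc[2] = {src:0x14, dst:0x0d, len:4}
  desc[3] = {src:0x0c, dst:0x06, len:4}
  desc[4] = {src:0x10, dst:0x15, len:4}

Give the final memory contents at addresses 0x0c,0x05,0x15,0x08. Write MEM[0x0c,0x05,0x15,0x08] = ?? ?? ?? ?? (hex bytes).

MEM[0x0c,0x05,0x15,0x08] = 86 39 3f f9

D0: mem[0x03..0x06] <- [7b 3f 39 63]
D1: mem[0x0a..0x0b] <- [27 40]
D2: mem[0x0d..0x10] <- [00 f9 7b 3f]
D3: mem[0x06..0x09] <- [86 00 f9 7b]
D4: mem[0x15..0x18] <- [3f 40 4e ef]
query mem[0x0c]=0x86, mem[0x05]=0x39, mem[0x15]=0x3f, mem[0x08]=0xf9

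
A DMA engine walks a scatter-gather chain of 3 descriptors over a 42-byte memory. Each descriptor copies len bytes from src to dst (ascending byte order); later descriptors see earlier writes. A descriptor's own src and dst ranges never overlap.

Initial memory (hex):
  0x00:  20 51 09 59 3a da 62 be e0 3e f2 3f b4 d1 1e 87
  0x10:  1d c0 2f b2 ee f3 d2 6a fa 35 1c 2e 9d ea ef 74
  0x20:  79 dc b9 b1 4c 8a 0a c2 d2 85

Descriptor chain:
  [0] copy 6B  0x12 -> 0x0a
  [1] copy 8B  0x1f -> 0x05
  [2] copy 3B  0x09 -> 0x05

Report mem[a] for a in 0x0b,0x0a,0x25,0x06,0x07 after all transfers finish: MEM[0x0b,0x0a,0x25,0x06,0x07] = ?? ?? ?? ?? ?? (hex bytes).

D0: mem[0x0a..0x0f] <- [2f b2 ee f3 d2 6a]
D1: mem[0x05..0x0c] <- [74 79 dc b9 b1 4c 8a 0a]
D2: mem[0x05..0x07] <- [b1 4c 8a]
query mem[0x0b]=0x8a, mem[0x0a]=0x4c, mem[0x25]=0x8a, mem[0x06]=0x4c, mem[0x07]=0x8a

MEM[0x0b,0x0a,0x25,0x06,0x07] = 8a 4c 8a 4c 8a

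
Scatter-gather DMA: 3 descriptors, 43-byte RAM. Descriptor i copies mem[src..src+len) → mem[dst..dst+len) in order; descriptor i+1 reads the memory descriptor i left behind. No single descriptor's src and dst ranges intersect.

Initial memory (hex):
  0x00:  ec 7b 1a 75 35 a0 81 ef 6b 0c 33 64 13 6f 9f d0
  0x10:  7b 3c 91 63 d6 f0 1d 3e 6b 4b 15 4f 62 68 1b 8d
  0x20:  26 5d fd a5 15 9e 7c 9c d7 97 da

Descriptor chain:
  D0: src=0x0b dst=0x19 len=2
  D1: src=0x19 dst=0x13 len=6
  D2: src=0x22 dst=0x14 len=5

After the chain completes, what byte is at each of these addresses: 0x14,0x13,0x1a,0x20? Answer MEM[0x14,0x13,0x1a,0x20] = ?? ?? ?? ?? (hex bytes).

  after D0: wrote 2B at 0x19 = 6413
  after D1: wrote 6B at 0x13 = 64134f62681b
  after D2: wrote 5B at 0x14 = fda5159e7c
query mem[0x14]=0xfd, mem[0x13]=0x64, mem[0x1a]=0x13, mem[0x20]=0x26

MEM[0x14,0x13,0x1a,0x20] = fd 64 13 26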